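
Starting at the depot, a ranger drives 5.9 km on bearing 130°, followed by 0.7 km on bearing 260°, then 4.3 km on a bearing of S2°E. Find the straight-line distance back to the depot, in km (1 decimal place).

Leg 1 (130°, 5.9 km): east 5.9 sin 130° = 4.52, north 5.9 cos 130° = -3.79
Leg 2 (260°, 0.7 km): east 0.7 sin 260° = -0.69, north 0.7 cos 260° = -0.12
Leg 3 (S2°E, 4.3 km): east 4.3 sin 178° = 0.15, north 4.3 cos 178° = -4.30
Net: 3.98 east, -8.21 north. Distance = √((3.98)² + (-8.21)²) = 9.125 km.

9.1 km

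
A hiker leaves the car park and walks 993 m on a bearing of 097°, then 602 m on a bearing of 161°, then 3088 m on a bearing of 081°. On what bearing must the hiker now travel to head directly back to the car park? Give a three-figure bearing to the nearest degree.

Leg 1 (097°, 993 m): east 993 sin 97° = 985.60, north 993 cos 97° = -121.02
Leg 2 (161°, 602 m): east 602 sin 161° = 195.99, north 602 cos 161° = -569.20
Leg 3 (081°, 3088 m): east 3088 sin 81° = 3049.98, north 3088 cos 81° = 483.07
Net displacement: 4231.57 east, -207.15 north. Direction back to start is (-4231.57, 207.15): bearing = atan2(-4231.57, 207.15) mod 360° = 272.80° ≈ 273°.

273°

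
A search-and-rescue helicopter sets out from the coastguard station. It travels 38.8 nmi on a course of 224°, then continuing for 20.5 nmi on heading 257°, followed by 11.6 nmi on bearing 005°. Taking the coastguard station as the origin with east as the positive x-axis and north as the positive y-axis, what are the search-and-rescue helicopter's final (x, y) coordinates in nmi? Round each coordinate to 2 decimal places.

Leg 1 (224°, 38.8 nmi): east 38.8 sin 224° = -26.95, north 38.8 cos 224° = -27.91
Leg 2 (257°, 20.5 nmi): east 20.5 sin 257° = -19.97, north 20.5 cos 257° = -4.61
Leg 3 (005°, 11.6 nmi): east 11.6 sin 5° = 1.01, north 11.6 cos 5° = 11.56
Summing: -45.92 nmi east, -20.97 nmi north → (-45.92, -20.97).

(-45.92, -20.97)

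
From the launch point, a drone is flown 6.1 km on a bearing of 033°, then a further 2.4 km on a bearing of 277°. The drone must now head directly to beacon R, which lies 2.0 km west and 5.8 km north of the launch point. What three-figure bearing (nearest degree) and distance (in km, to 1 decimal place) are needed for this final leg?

278°, 3.0 km

Leg 1 (033°, 6.1 km): east 6.1 sin 33° = 3.32, north 6.1 cos 33° = 5.12
Leg 2 (277°, 2.4 km): east 2.4 sin 277° = -2.38, north 2.4 cos 277° = 0.29
Current position: (0.94, 5.41). Target: (-2.0, 5.8). Remaining: Δeast = -2.94, Δnorth = 0.39.
Bearing = atan2(-2.94, 0.39) mod 360° = 277.59°; distance = √((-2.94)² + (0.39)²) = 2.966 km.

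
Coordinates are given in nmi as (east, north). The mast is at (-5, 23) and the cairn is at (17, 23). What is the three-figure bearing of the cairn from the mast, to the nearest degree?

Δeast = 17 − -5 = 22.00; Δnorth = 23 − 23 = 0.00.
Bearing = atan2(Δeast, Δnorth) mod 360° = 90.00° ≈ 090°.

090°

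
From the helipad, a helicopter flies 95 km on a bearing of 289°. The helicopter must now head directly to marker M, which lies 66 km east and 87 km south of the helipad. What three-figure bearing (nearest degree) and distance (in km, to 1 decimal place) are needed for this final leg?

Leg 1 (289°, 95 km): east 95 sin 289° = -89.82, north 95 cos 289° = 30.93
Current position: (-89.82, 30.93). Target: (66, -87). Remaining: Δeast = 155.82, Δnorth = -117.93.
Bearing = atan2(155.82, -117.93) mod 360° = 127.12°; distance = √((155.82)² + (-117.93)²) = 195.419 km.

127°, 195.4 km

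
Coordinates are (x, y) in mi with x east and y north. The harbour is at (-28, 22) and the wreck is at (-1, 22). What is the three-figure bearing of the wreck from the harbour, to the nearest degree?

Δeast = -1 − -28 = 27.00; Δnorth = 22 − 22 = 0.00.
Bearing = atan2(Δeast, Δnorth) mod 360° = 90.00° ≈ 090°.

090°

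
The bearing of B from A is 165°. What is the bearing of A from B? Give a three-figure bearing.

345°

Back-bearing = 165° + 180° = 345°.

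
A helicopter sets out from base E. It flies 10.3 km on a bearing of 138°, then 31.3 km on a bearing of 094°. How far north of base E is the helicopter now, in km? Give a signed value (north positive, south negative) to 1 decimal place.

Leg 1 (138°, 10.3 km): east 10.3 sin 138° = 6.89, north 10.3 cos 138° = -7.65
Leg 2 (094°, 31.3 km): east 31.3 sin 94° = 31.22, north 31.3 cos 94° = -2.18
Net north component: -9.84 km.

-9.8 km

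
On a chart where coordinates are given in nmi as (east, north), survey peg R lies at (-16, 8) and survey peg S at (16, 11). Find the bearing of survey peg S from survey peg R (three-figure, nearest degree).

085°

Δeast = 16 − -16 = 32.00; Δnorth = 11 − 8 = 3.00.
Bearing = atan2(Δeast, Δnorth) mod 360° = 84.64° ≈ 085°.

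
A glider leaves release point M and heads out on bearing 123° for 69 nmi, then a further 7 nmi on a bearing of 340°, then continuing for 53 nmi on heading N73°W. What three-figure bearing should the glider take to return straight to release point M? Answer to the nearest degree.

Leg 1 (123°, 69 nmi): east 69 sin 123° = 57.87, north 69 cos 123° = -37.58
Leg 2 (340°, 7 nmi): east 7 sin 340° = -2.39, north 7 cos 340° = 6.58
Leg 3 (N73°W, 53 nmi): east 53 sin 287° = -50.68, north 53 cos 287° = 15.50
Net displacement: 4.79 east, -15.51 north. Direction back to start is (-4.79, 15.51): bearing = atan2(-4.79, 15.51) mod 360° = 342.83° ≈ 343°.

343°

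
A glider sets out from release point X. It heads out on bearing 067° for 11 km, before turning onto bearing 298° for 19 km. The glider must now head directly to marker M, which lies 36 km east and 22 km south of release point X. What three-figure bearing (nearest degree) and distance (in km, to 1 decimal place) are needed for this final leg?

130°, 55.3 km

Leg 1 (067°, 11 km): east 11 sin 67° = 10.13, north 11 cos 67° = 4.30
Leg 2 (298°, 19 km): east 19 sin 298° = -16.78, north 19 cos 298° = 8.92
Current position: (-6.65, 13.22). Target: (36, -22). Remaining: Δeast = 42.65, Δnorth = -35.22.
Bearing = atan2(42.65, -35.22) mod 360° = 129.55°; distance = √((42.65)² + (-35.22)²) = 55.312 km.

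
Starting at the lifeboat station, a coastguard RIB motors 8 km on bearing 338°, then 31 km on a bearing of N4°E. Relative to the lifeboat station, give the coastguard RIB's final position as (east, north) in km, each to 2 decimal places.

Leg 1 (338°, 8 km): east 8 sin 338° = -3.00, north 8 cos 338° = 7.42
Leg 2 (N4°E, 31 km): east 31 sin 4° = 2.16, north 31 cos 4° = 30.92
Summing: -0.83 km east, 38.34 km north → (-0.83, 38.34).

(-0.83, 38.34)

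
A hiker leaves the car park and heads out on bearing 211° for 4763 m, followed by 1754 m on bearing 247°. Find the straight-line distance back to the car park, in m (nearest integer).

6267 m

Leg 1 (211°, 4763 m): east 4763 sin 211° = -2453.13, north 4763 cos 211° = -4082.69
Leg 2 (247°, 1754 m): east 1754 sin 247° = -1614.57, north 1754 cos 247° = -685.34
Net: -4067.69 east, -4768.03 north. Distance = √((-4067.69)² + (-4768.03)²) = 6267.394 m.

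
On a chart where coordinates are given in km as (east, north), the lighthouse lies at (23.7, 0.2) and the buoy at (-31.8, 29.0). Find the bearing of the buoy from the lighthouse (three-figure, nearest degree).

Δeast = -31.8 − 23.7 = -55.50; Δnorth = 29.0 − 0.2 = 28.80.
Bearing = atan2(Δeast, Δnorth) mod 360° = 297.43° ≈ 297°.

297°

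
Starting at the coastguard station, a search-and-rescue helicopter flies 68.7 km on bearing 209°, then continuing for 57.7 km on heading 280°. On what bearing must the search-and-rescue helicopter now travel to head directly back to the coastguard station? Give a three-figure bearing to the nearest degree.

Leg 1 (209°, 68.7 km): east 68.7 sin 209° = -33.31, north 68.7 cos 209° = -60.09
Leg 2 (280°, 57.7 km): east 57.7 sin 280° = -56.82, north 57.7 cos 280° = 10.02
Net displacement: -90.13 east, -50.07 north. Direction back to start is (90.13, 50.07): bearing = atan2(90.13, 50.07) mod 360° = 60.95° ≈ 061°.

061°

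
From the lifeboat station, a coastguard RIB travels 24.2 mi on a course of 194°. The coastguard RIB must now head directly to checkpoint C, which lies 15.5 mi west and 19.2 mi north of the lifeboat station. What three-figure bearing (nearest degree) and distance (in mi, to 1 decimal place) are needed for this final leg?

347°, 43.8 mi

Leg 1 (194°, 24.2 mi): east 24.2 sin 194° = -5.85, north 24.2 cos 194° = -23.48
Current position: (-5.85, -23.48). Target: (-15.5, 19.2). Remaining: Δeast = -9.65, Δnorth = 42.68.
Bearing = atan2(-9.65, 42.68) mod 360° = 347.27°; distance = √((-9.65)² + (42.68)²) = 43.757 mi.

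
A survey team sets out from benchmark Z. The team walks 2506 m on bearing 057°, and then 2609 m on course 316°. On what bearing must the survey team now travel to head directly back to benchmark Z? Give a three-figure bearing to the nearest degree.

185°

Leg 1 (057°, 2506 m): east 2506 sin 57° = 2101.71, north 2506 cos 57° = 1364.87
Leg 2 (316°, 2609 m): east 2609 sin 316° = -1812.36, north 2609 cos 316° = 1876.76
Net displacement: 289.34 east, 3241.62 north. Direction back to start is (-289.34, -3241.62): bearing = atan2(-289.34, -3241.62) mod 360° = 185.10° ≈ 185°.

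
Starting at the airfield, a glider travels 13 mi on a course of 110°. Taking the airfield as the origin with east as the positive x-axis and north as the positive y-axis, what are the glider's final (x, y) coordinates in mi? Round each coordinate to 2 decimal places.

Leg 1 (110°, 13 mi): east 13 sin 110° = 12.22, north 13 cos 110° = -4.45
Summing: 12.22 mi east, -4.45 mi north → (12.22, -4.45).

(12.22, -4.45)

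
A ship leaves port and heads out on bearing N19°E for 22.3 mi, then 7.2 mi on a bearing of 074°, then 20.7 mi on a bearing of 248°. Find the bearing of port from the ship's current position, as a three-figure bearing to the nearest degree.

Leg 1 (N19°E, 22.3 mi): east 22.3 sin 19° = 7.26, north 22.3 cos 19° = 21.09
Leg 2 (074°, 7.2 mi): east 7.2 sin 74° = 6.92, north 7.2 cos 74° = 1.98
Leg 3 (248°, 20.7 mi): east 20.7 sin 248° = -19.19, north 20.7 cos 248° = -7.75
Net displacement: -5.01 east, 15.32 north. Direction back to start is (5.01, -15.32): bearing = atan2(5.01, -15.32) mod 360° = 161.88° ≈ 162°.

162°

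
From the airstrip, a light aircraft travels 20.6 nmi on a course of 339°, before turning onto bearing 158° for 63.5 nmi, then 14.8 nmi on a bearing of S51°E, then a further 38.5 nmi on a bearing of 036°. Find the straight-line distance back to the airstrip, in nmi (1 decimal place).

53.6 nmi

Leg 1 (339°, 20.6 nmi): east 20.6 sin 339° = -7.38, north 20.6 cos 339° = 19.23
Leg 2 (158°, 63.5 nmi): east 63.5 sin 158° = 23.79, north 63.5 cos 158° = -58.88
Leg 3 (S51°E, 14.8 nmi): east 14.8 sin 129° = 11.50, north 14.8 cos 129° = -9.31
Leg 4 (036°, 38.5 nmi): east 38.5 sin 36° = 22.63, north 38.5 cos 36° = 31.15
Net: 50.54 east, -17.81 north. Distance = √((50.54)² + (-17.81)²) = 53.583 nmi.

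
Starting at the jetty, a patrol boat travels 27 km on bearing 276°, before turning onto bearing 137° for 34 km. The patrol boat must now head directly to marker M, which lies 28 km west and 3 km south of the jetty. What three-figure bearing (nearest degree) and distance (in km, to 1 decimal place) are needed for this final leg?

Leg 1 (276°, 27 km): east 27 sin 276° = -26.85, north 27 cos 276° = 2.82
Leg 2 (137°, 34 km): east 34 sin 137° = 23.19, north 34 cos 137° = -24.87
Current position: (-3.66, -22.04). Target: (-28, -3). Remaining: Δeast = -24.34, Δnorth = 19.04.
Bearing = atan2(-24.34, 19.04) mod 360° = 308.04°; distance = √((-24.34)² + (19.04)²) = 30.901 km.

308°, 30.9 km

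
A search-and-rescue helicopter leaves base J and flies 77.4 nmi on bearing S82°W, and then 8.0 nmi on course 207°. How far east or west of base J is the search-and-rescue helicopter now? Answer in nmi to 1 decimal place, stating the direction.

Leg 1 (S82°W, 77.4 nmi): east 77.4 sin 262° = -76.65, north 77.4 cos 262° = -10.77
Leg 2 (207°, 8.0 nmi): east 8.0 sin 207° = -3.63, north 8.0 cos 207° = -7.13
Net east component: -80.28 nmi.

80.3 nmi west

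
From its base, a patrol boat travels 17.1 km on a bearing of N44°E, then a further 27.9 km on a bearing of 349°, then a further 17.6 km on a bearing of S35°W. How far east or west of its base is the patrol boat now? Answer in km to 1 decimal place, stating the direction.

3.5 km west

Leg 1 (N44°E, 17.1 km): east 17.1 sin 44° = 11.88, north 17.1 cos 44° = 12.30
Leg 2 (349°, 27.9 km): east 27.9 sin 349° = -5.32, north 27.9 cos 349° = 27.39
Leg 3 (S35°W, 17.6 km): east 17.6 sin 215° = -10.09, north 17.6 cos 215° = -14.42
Net east component: -3.54 km.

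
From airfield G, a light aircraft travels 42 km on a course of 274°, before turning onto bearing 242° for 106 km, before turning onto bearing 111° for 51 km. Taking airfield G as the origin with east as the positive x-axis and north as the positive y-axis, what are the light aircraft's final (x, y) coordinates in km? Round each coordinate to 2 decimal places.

Leg 1 (274°, 42 km): east 42 sin 274° = -41.90, north 42 cos 274° = 2.93
Leg 2 (242°, 106 km): east 106 sin 242° = -93.59, north 106 cos 242° = -49.76
Leg 3 (111°, 51 km): east 51 sin 111° = 47.61, north 51 cos 111° = -18.28
Summing: -87.88 km east, -65.11 km north → (-87.88, -65.11).

(-87.88, -65.11)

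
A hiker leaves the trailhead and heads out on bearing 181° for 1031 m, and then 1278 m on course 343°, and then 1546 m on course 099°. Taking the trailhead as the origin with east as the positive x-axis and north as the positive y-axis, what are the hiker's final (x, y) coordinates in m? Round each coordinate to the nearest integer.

Leg 1 (181°, 1031 m): east 1031 sin 181° = -17.99, north 1031 cos 181° = -1030.84
Leg 2 (343°, 1278 m): east 1278 sin 343° = -373.65, north 1278 cos 343° = 1222.16
Leg 3 (099°, 1546 m): east 1546 sin 99° = 1526.97, north 1546 cos 99° = -241.85
Summing: 1135.32 m east, -50.53 m north → (1135, -51).

(1135, -51)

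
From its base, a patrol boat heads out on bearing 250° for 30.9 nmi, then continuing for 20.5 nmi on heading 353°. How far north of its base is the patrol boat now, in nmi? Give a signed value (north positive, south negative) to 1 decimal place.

Leg 1 (250°, 30.9 nmi): east 30.9 sin 250° = -29.04, north 30.9 cos 250° = -10.57
Leg 2 (353°, 20.5 nmi): east 20.5 sin 353° = -2.50, north 20.5 cos 353° = 20.35
Net north component: 9.78 nmi.

9.8 nmi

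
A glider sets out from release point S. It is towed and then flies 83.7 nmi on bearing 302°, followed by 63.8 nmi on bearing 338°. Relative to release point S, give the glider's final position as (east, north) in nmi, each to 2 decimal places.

(-94.88, 103.51)

Leg 1 (302°, 83.7 nmi): east 83.7 sin 302° = -70.98, north 83.7 cos 302° = 44.35
Leg 2 (338°, 63.8 nmi): east 63.8 sin 338° = -23.90, north 63.8 cos 338° = 59.15
Summing: -94.88 nmi east, 103.51 nmi north → (-94.88, 103.51).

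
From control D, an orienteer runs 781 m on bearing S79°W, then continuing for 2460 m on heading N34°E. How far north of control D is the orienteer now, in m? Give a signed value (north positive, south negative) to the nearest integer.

1890 m

Leg 1 (S79°W, 781 m): east 781 sin 259° = -766.65, north 781 cos 259° = -149.02
Leg 2 (N34°E, 2460 m): east 2460 sin 34° = 1375.61, north 2460 cos 34° = 2039.43
Net north component: 1890.41 m.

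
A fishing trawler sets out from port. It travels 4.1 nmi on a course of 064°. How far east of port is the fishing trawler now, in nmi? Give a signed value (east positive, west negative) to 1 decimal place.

3.7 nmi

Leg 1 (064°, 4.1 nmi): east 4.1 sin 64° = 3.69, north 4.1 cos 64° = 1.80
Net east component: 3.69 nmi.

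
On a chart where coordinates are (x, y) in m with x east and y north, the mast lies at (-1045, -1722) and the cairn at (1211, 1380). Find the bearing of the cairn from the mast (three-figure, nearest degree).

036°

Δeast = 1211 − -1045 = 2256.00; Δnorth = 1380 − -1722 = 3102.00.
Bearing = atan2(Δeast, Δnorth) mod 360° = 36.03° ≈ 036°.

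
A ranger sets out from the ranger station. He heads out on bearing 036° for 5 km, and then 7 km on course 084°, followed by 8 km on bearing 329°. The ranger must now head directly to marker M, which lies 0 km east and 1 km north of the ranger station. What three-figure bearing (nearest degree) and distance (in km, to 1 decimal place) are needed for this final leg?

209°, 12.1 km

Leg 1 (036°, 5 km): east 5 sin 36° = 2.94, north 5 cos 36° = 4.05
Leg 2 (084°, 7 km): east 7 sin 84° = 6.96, north 7 cos 84° = 0.73
Leg 3 (329°, 8 km): east 8 sin 329° = -4.12, north 8 cos 329° = 6.86
Current position: (5.78, 11.63). Target: (0, 1). Remaining: Δeast = -5.78, Δnorth = -10.63.
Bearing = atan2(-5.78, -10.63) mod 360° = 208.53°; distance = √((-5.78)² + (-10.63)²) = 12.104 km.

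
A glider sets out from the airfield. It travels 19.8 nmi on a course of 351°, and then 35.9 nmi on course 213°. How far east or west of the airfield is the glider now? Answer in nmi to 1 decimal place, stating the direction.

Leg 1 (351°, 19.8 nmi): east 19.8 sin 351° = -3.10, north 19.8 cos 351° = 19.56
Leg 2 (213°, 35.9 nmi): east 35.9 sin 213° = -19.55, north 35.9 cos 213° = -30.11
Net east component: -22.65 nmi.

22.6 nmi west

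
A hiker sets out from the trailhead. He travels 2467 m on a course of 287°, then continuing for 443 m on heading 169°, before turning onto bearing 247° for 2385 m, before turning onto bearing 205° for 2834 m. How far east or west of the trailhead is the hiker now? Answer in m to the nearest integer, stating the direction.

Leg 1 (287°, 2467 m): east 2467 sin 287° = -2359.20, north 2467 cos 287° = 721.28
Leg 2 (169°, 443 m): east 443 sin 169° = 84.53, north 443 cos 169° = -434.86
Leg 3 (247°, 2385 m): east 2385 sin 247° = -2195.40, north 2385 cos 247° = -931.89
Leg 4 (205°, 2834 m): east 2834 sin 205° = -1197.70, north 2834 cos 205° = -2568.48
Net east component: -5667.78 m.

5668 m west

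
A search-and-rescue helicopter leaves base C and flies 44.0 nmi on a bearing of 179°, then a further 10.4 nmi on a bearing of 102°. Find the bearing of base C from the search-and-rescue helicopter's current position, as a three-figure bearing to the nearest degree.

Leg 1 (179°, 44.0 nmi): east 44.0 sin 179° = 0.77, north 44.0 cos 179° = -43.99
Leg 2 (102°, 10.4 nmi): east 10.4 sin 102° = 10.17, north 10.4 cos 102° = -2.16
Net displacement: 10.94 east, -46.16 north. Direction back to start is (-10.94, 46.16): bearing = atan2(-10.94, 46.16) mod 360° = 346.66° ≈ 347°.

347°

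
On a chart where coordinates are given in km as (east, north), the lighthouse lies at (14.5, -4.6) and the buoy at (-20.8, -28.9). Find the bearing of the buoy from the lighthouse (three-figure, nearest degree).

Δeast = -20.8 − 14.5 = -35.30; Δnorth = -28.9 − -4.6 = -24.30.
Bearing = atan2(Δeast, Δnorth) mod 360° = 235.46° ≈ 235°.

235°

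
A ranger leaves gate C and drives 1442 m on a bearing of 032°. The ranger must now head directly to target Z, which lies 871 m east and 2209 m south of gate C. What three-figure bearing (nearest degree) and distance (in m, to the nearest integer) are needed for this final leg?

Leg 1 (032°, 1442 m): east 1442 sin 32° = 764.14, north 1442 cos 32° = 1222.89
Current position: (764.14, 1222.89). Target: (871, -2209). Remaining: Δeast = 106.86, Δnorth = -3431.89.
Bearing = atan2(106.86, -3431.89) mod 360° = 178.22°; distance = √((106.86)² + (-3431.89)²) = 3433.549 m.

178°, 3434 m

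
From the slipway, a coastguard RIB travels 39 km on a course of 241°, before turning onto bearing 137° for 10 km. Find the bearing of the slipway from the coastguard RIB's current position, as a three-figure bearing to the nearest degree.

046°

Leg 1 (241°, 39 km): east 39 sin 241° = -34.11, north 39 cos 241° = -18.91
Leg 2 (137°, 10 km): east 10 sin 137° = 6.82, north 10 cos 137° = -7.31
Net displacement: -27.29 east, -26.22 north. Direction back to start is (27.29, 26.22): bearing = atan2(27.29, 26.22) mod 360° = 46.14° ≈ 046°.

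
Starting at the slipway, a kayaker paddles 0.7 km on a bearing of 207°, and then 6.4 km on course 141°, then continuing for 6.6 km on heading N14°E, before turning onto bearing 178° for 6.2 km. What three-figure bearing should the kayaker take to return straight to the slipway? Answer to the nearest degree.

314°

Leg 1 (207°, 0.7 km): east 0.7 sin 207° = -0.32, north 0.7 cos 207° = -0.62
Leg 2 (141°, 6.4 km): east 6.4 sin 141° = 4.03, north 6.4 cos 141° = -4.97
Leg 3 (N14°E, 6.6 km): east 6.6 sin 14° = 1.60, north 6.6 cos 14° = 6.40
Leg 4 (178°, 6.2 km): east 6.2 sin 178° = 0.22, north 6.2 cos 178° = -6.20
Net displacement: 5.52 east, -5.39 north. Direction back to start is (-5.52, 5.39): bearing = atan2(-5.52, 5.39) mod 360° = 314.30° ≈ 314°.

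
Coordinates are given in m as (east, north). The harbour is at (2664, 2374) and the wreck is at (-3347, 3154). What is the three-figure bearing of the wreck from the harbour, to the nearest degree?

Δeast = -3347 − 2664 = -6011.00; Δnorth = 3154 − 2374 = 780.00.
Bearing = atan2(Δeast, Δnorth) mod 360° = 277.39° ≈ 277°.

277°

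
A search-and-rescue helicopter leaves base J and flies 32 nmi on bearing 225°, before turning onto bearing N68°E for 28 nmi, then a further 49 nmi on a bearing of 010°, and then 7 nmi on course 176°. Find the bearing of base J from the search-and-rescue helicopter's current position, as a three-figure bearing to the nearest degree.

Leg 1 (225°, 32 nmi): east 32 sin 225° = -22.63, north 32 cos 225° = -22.63
Leg 2 (N68°E, 28 nmi): east 28 sin 68° = 25.96, north 28 cos 68° = 10.49
Leg 3 (010°, 49 nmi): east 49 sin 10° = 8.51, north 49 cos 10° = 48.26
Leg 4 (176°, 7 nmi): east 7 sin 176° = 0.49, north 7 cos 176° = -6.98
Net displacement: 12.33 east, 29.13 north. Direction back to start is (-12.33, -29.13): bearing = atan2(-12.33, -29.13) mod 360° = 202.94° ≈ 203°.

203°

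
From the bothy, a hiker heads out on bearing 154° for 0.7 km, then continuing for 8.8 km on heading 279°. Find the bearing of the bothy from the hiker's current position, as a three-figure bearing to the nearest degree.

095°

Leg 1 (154°, 0.7 km): east 0.7 sin 154° = 0.31, north 0.7 cos 154° = -0.63
Leg 2 (279°, 8.8 km): east 8.8 sin 279° = -8.69, north 8.8 cos 279° = 1.38
Net displacement: -8.38 east, 0.75 north. Direction back to start is (8.38, -0.75): bearing = atan2(8.38, -0.75) mod 360° = 95.09° ≈ 095°.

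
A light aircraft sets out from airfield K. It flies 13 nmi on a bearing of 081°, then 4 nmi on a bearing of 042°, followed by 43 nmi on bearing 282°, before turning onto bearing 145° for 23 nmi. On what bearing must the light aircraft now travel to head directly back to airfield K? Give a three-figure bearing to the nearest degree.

Leg 1 (081°, 13 nmi): east 13 sin 81° = 12.84, north 13 cos 81° = 2.03
Leg 2 (042°, 4 nmi): east 4 sin 42° = 2.68, north 4 cos 42° = 2.97
Leg 3 (282°, 43 nmi): east 43 sin 282° = -42.06, north 43 cos 282° = 8.94
Leg 4 (145°, 23 nmi): east 23 sin 145° = 13.19, north 23 cos 145° = -18.84
Net displacement: -13.35 east, -4.89 north. Direction back to start is (13.35, 4.89): bearing = atan2(13.35, 4.89) mod 360° = 69.87° ≈ 070°.

070°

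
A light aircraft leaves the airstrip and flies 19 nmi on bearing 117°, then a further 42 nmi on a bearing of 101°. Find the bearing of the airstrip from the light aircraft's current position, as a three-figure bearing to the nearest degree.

286°

Leg 1 (117°, 19 nmi): east 19 sin 117° = 16.93, north 19 cos 117° = -8.63
Leg 2 (101°, 42 nmi): east 42 sin 101° = 41.23, north 42 cos 101° = -8.01
Net displacement: 58.16 east, -16.64 north. Direction back to start is (-58.16, 16.64): bearing = atan2(-58.16, 16.64) mod 360° = 285.97° ≈ 286°.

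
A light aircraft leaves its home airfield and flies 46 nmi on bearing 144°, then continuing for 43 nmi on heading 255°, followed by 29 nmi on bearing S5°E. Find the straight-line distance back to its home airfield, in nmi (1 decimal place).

Leg 1 (144°, 46 nmi): east 46 sin 144° = 27.04, north 46 cos 144° = -37.21
Leg 2 (255°, 43 nmi): east 43 sin 255° = -41.53, north 43 cos 255° = -11.13
Leg 3 (S5°E, 29 nmi): east 29 sin 175° = 2.53, north 29 cos 175° = -28.89
Net: -11.97 east, -77.23 north. Distance = √((-11.97)² + (-77.23)²) = 78.156 nmi.

78.2 nmi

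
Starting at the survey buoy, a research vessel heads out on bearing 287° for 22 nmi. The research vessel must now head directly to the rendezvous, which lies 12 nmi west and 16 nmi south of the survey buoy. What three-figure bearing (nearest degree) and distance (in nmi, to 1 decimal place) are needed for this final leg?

158°, 24.2 nmi

Leg 1 (287°, 22 nmi): east 22 sin 287° = -21.04, north 22 cos 287° = 6.43
Current position: (-21.04, 6.43). Target: (-12, -16). Remaining: Δeast = 9.04, Δnorth = -22.43.
Bearing = atan2(9.04, -22.43) mod 360° = 158.05°; distance = √((9.04)² + (-22.43)²) = 24.185 nmi.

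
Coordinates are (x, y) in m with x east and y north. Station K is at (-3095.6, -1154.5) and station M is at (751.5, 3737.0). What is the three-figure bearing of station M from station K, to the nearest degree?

Δeast = 751.5 − -3095.6 = 3847.10; Δnorth = 3737.0 − -1154.5 = 4891.50.
Bearing = atan2(Δeast, Δnorth) mod 360° = 38.18° ≈ 038°.

038°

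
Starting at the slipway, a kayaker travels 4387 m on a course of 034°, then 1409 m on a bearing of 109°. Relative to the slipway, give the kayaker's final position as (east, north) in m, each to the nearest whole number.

Leg 1 (034°, 4387 m): east 4387 sin 34° = 2453.18, north 4387 cos 34° = 3636.99
Leg 2 (109°, 1409 m): east 1409 sin 109° = 1332.24, north 1409 cos 109° = -458.73
Summing: 3785.41 m east, 3178.26 m north → (3785, 3178).

(3785, 3178)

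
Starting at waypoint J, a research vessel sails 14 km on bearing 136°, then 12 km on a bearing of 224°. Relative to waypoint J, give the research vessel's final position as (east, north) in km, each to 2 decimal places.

Leg 1 (136°, 14 km): east 14 sin 136° = 9.73, north 14 cos 136° = -10.07
Leg 2 (224°, 12 km): east 12 sin 224° = -8.34, north 12 cos 224° = -8.63
Summing: 1.39 km east, -18.70 km north → (1.39, -18.70).

(1.39, -18.70)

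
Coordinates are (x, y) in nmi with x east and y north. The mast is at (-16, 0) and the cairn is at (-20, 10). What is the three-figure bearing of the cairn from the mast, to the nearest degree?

338°

Δeast = -20 − -16 = -4.00; Δnorth = 10 − 0 = 10.00.
Bearing = atan2(Δeast, Δnorth) mod 360° = 338.20° ≈ 338°.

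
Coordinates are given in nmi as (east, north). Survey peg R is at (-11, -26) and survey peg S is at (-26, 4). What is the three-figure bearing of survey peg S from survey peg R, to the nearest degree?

Δeast = -26 − -11 = -15.00; Δnorth = 4 − -26 = 30.00.
Bearing = atan2(Δeast, Δnorth) mod 360° = 333.43° ≈ 333°.

333°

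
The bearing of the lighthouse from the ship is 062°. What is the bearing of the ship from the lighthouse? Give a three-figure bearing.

242°

Back-bearing = 062° + 180° = 242°.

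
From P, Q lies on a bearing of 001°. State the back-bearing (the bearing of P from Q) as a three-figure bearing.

Back-bearing = 001° + 180° = 181°.

181°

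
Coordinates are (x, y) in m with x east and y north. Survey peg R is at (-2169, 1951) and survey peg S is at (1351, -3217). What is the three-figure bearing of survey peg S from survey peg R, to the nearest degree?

146°

Δeast = 1351 − -2169 = 3520.00; Δnorth = -3217 − 1951 = -5168.00.
Bearing = atan2(Δeast, Δnorth) mod 360° = 145.74° ≈ 146°.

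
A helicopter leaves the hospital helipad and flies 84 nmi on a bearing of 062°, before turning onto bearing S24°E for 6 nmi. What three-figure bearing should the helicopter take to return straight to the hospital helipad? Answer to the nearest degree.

246°

Leg 1 (062°, 84 nmi): east 84 sin 62° = 74.17, north 84 cos 62° = 39.44
Leg 2 (S24°E, 6 nmi): east 6 sin 156° = 2.44, north 6 cos 156° = -5.48
Net displacement: 76.61 east, 33.95 north. Direction back to start is (-76.61, -33.95): bearing = atan2(-76.61, -33.95) mod 360° = 246.10° ≈ 246°.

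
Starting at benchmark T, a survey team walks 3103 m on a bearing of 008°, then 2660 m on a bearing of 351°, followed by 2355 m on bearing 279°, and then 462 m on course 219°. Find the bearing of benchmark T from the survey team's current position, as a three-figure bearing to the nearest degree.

Leg 1 (008°, 3103 m): east 3103 sin 8° = 431.85, north 3103 cos 8° = 3072.80
Leg 2 (351°, 2660 m): east 2660 sin 351° = -416.12, north 2660 cos 351° = 2627.25
Leg 3 (279°, 2355 m): east 2355 sin 279° = -2326.01, north 2355 cos 279° = 368.40
Leg 4 (219°, 462 m): east 462 sin 219° = -290.75, north 462 cos 219° = -359.04
Net displacement: -2601.01 east, 5709.41 north. Direction back to start is (2601.01, -5709.41): bearing = atan2(2601.01, -5709.41) mod 360° = 155.51° ≈ 156°.

156°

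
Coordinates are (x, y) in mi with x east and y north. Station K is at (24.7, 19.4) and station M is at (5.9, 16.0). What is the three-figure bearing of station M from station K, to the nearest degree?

260°

Δeast = 5.9 − 24.7 = -18.80; Δnorth = 16.0 − 19.4 = -3.40.
Bearing = atan2(Δeast, Δnorth) mod 360° = 259.75° ≈ 260°.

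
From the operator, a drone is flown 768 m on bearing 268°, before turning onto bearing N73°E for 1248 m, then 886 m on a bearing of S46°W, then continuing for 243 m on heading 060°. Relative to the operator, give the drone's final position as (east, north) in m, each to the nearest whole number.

(-1, -156)

Leg 1 (268°, 768 m): east 768 sin 268° = -767.53, north 768 cos 268° = -26.80
Leg 2 (N73°E, 1248 m): east 1248 sin 73° = 1193.47, north 1248 cos 73° = 364.88
Leg 3 (S46°W, 886 m): east 886 sin 226° = -637.34, north 886 cos 226° = -615.47
Leg 4 (060°, 243 m): east 243 sin 60° = 210.44, north 243 cos 60° = 121.50
Summing: -0.95 m east, -155.89 m north → (-1, -156).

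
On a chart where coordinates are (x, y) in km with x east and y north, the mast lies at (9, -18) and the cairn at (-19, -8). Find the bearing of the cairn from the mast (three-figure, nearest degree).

Δeast = -19 − 9 = -28.00; Δnorth = -8 − -18 = 10.00.
Bearing = atan2(Δeast, Δnorth) mod 360° = 289.65° ≈ 290°.

290°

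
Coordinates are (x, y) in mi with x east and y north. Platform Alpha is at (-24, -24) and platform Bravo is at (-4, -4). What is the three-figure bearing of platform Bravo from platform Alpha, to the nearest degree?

Δeast = -4 − -24 = 20.00; Δnorth = -4 − -24 = 20.00.
Bearing = atan2(Δeast, Δnorth) mod 360° = 45.00° ≈ 045°.

045°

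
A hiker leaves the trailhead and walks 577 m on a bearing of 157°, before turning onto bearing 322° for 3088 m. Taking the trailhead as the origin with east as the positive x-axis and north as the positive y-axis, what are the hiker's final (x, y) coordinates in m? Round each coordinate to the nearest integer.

(-1676, 1902)

Leg 1 (157°, 577 m): east 577 sin 157° = 225.45, north 577 cos 157° = -531.13
Leg 2 (322°, 3088 m): east 3088 sin 322° = -1901.16, north 3088 cos 322° = 2433.38
Summing: -1675.71 m east, 1902.25 m north → (-1676, 1902).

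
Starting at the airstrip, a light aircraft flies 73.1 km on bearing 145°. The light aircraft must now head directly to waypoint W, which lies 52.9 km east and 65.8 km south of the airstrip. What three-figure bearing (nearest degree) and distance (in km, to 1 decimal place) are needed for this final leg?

118°, 12.5 km

Leg 1 (145°, 73.1 km): east 73.1 sin 145° = 41.93, north 73.1 cos 145° = -59.88
Current position: (41.93, -59.88). Target: (52.9, -65.8). Remaining: Δeast = 10.97, Δnorth = -5.92.
Bearing = atan2(10.97, -5.92) mod 360° = 118.35°; distance = √((10.97)² + (-5.92)²) = 12.467 km.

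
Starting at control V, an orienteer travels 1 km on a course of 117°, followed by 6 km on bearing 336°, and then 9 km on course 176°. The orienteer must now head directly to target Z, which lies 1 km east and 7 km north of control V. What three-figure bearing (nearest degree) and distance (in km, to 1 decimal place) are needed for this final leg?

Leg 1 (117°, 1 km): east 1 sin 117° = 0.89, north 1 cos 117° = -0.45
Leg 2 (336°, 6 km): east 6 sin 336° = -2.44, north 6 cos 336° = 5.48
Leg 3 (176°, 9 km): east 9 sin 176° = 0.63, north 9 cos 176° = -8.98
Current position: (-0.92, -3.95). Target: (1, 7). Remaining: Δeast = 1.92, Δnorth = 10.95.
Bearing = atan2(1.92, 10.95) mod 360° = 9.95°; distance = √((1.92)² + (10.95)²) = 11.118 km.

010°, 11.1 km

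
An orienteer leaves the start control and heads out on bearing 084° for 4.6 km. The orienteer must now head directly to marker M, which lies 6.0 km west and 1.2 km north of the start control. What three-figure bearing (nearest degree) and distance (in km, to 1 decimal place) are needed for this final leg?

Leg 1 (084°, 4.6 km): east 4.6 sin 84° = 4.57, north 4.6 cos 84° = 0.48
Current position: (4.57, 0.48). Target: (-6.0, 1.2). Remaining: Δeast = -10.57, Δnorth = 0.72.
Bearing = atan2(-10.57, 0.72) mod 360° = 273.89°; distance = √((-10.57)² + (0.72)²) = 10.599 km.

274°, 10.6 km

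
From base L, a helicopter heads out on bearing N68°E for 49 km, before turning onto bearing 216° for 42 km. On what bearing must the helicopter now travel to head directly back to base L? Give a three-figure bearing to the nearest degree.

Leg 1 (N68°E, 49 km): east 49 sin 68° = 45.43, north 49 cos 68° = 18.36
Leg 2 (216°, 42 km): east 42 sin 216° = -24.69, north 42 cos 216° = -33.98
Net displacement: 20.75 east, -15.62 north. Direction back to start is (-20.75, 15.62): bearing = atan2(-20.75, 15.62) mod 360° = 306.98° ≈ 307°.

307°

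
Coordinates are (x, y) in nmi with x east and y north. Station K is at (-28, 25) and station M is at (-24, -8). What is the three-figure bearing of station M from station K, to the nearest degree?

Δeast = -24 − -28 = 4.00; Δnorth = -8 − 25 = -33.00.
Bearing = atan2(Δeast, Δnorth) mod 360° = 173.09° ≈ 173°.

173°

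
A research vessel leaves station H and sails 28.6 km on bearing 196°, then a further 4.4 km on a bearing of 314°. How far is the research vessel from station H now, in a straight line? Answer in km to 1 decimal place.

26.8 km

Leg 1 (196°, 28.6 km): east 28.6 sin 196° = -7.88, north 28.6 cos 196° = -27.49
Leg 2 (314°, 4.4 km): east 4.4 sin 314° = -3.17, north 4.4 cos 314° = 3.06
Net: -11.05 east, -24.44 north. Distance = √((-11.05)² + (-24.44)²) = 26.817 km.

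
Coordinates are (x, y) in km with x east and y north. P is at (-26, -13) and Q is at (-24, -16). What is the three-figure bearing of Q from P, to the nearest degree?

Δeast = -24 − -26 = 2.00; Δnorth = -16 − -13 = -3.00.
Bearing = atan2(Δeast, Δnorth) mod 360° = 146.31° ≈ 146°.

146°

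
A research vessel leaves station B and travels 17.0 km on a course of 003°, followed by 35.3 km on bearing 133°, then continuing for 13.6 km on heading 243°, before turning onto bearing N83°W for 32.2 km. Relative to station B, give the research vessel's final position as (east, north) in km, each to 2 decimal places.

Leg 1 (003°, 17.0 km): east 17.0 sin 3° = 0.89, north 17.0 cos 3° = 16.98
Leg 2 (133°, 35.3 km): east 35.3 sin 133° = 25.82, north 35.3 cos 133° = -24.07
Leg 3 (243°, 13.6 km): east 13.6 sin 243° = -12.12, north 13.6 cos 243° = -6.17
Leg 4 (N83°W, 32.2 km): east 32.2 sin 277° = -31.96, north 32.2 cos 277° = 3.92
Summing: -17.37 km east, -9.35 km north → (-17.37, -9.35).

(-17.37, -9.35)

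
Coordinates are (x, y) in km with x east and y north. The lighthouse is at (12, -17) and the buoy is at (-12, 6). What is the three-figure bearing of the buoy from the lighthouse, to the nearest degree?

Δeast = -12 − 12 = -24.00; Δnorth = 6 − -17 = 23.00.
Bearing = atan2(Δeast, Δnorth) mod 360° = 313.78° ≈ 314°.

314°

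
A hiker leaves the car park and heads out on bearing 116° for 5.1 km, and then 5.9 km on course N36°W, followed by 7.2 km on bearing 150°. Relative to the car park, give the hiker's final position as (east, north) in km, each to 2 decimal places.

Leg 1 (116°, 5.1 km): east 5.1 sin 116° = 4.58, north 5.1 cos 116° = -2.24
Leg 2 (N36°W, 5.9 km): east 5.9 sin 324° = -3.47, north 5.9 cos 324° = 4.77
Leg 3 (150°, 7.2 km): east 7.2 sin 150° = 3.60, north 7.2 cos 150° = -6.24
Summing: 4.72 km east, -3.70 km north → (4.72, -3.70).

(4.72, -3.70)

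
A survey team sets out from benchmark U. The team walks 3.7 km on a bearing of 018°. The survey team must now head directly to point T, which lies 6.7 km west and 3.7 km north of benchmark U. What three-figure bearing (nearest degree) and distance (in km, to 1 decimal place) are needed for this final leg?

Leg 1 (018°, 3.7 km): east 3.7 sin 18° = 1.14, north 3.7 cos 18° = 3.52
Current position: (1.14, 3.52). Target: (-6.7, 3.7). Remaining: Δeast = -7.84, Δnorth = 0.18.
Bearing = atan2(-7.84, 0.18) mod 360° = 271.32°; distance = √((-7.84)² + (0.18)²) = 7.845 km.

271°, 7.8 km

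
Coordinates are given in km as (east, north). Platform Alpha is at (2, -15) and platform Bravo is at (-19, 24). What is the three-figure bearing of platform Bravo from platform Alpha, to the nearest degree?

Δeast = -19 − 2 = -21.00; Δnorth = 24 − -15 = 39.00.
Bearing = atan2(Δeast, Δnorth) mod 360° = 331.70° ≈ 332°.

332°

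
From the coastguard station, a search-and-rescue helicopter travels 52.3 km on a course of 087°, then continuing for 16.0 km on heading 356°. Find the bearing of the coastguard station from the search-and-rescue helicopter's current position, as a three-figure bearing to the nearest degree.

250°

Leg 1 (087°, 52.3 km): east 52.3 sin 87° = 52.23, north 52.3 cos 87° = 2.74
Leg 2 (356°, 16.0 km): east 16.0 sin 356° = -1.12, north 16.0 cos 356° = 15.96
Net displacement: 51.11 east, 18.70 north. Direction back to start is (-51.11, -18.70): bearing = atan2(-51.11, -18.70) mod 360° = 249.91° ≈ 250°.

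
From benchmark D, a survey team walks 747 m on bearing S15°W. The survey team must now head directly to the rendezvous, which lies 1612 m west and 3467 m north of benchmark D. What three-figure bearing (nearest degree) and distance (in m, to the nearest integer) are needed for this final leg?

341°, 4422 m

Leg 1 (S15°W, 747 m): east 747 sin 195° = -193.34, north 747 cos 195° = -721.55
Current position: (-193.34, -721.55). Target: (-1612, 3467). Remaining: Δeast = -1418.66, Δnorth = 4188.55.
Bearing = atan2(-1418.66, 4188.55) mod 360° = 341.29°; distance = √((-1418.66)² + (4188.55)²) = 4422.276 m.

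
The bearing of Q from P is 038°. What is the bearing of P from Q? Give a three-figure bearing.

Back-bearing = 038° + 180° = 218°.

218°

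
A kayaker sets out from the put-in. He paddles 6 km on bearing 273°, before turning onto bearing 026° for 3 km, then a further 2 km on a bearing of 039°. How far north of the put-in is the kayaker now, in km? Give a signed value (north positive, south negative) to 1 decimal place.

4.6 km

Leg 1 (273°, 6 km): east 6 sin 273° = -5.99, north 6 cos 273° = 0.31
Leg 2 (026°, 3 km): east 3 sin 26° = 1.32, north 3 cos 26° = 2.70
Leg 3 (039°, 2 km): east 2 sin 39° = 1.26, north 2 cos 39° = 1.55
Net north component: 4.56 km.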